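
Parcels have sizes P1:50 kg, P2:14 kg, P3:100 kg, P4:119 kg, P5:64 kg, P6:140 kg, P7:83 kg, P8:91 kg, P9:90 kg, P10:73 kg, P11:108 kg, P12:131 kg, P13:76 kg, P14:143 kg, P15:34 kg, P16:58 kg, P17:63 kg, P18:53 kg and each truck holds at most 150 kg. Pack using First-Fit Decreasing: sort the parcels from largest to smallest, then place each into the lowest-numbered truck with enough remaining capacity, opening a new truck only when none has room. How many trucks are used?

Sorted descending: 143, 140, 131, 119, 108, 100, 91, 90, 83, 76, 73, 64, 63, 58, 53, 50, 34, 14.
truck 1: place 143 kg, 7 kg left
truck 2: place 140 kg, 10 kg left
truck 3: place 131 kg, 19 kg left
truck 4: place 119 kg, 31 kg left
truck 5: place 108 kg, 42 kg left
truck 6: place 100 kg, 50 kg left
truck 7: place 91 kg, 59 kg left
truck 8: place 90 kg, 60 kg left
truck 9: place 83 kg, 67 kg left
truck 10: place 76 kg, 74 kg left
truck 10: place 73 kg, 1 kg left
truck 9: place 64 kg, 3 kg left
truck 11: place 63 kg, 87 kg left
truck 7: place 58 kg, 1 kg left
truck 8: place 53 kg, 7 kg left
truck 6: place 50 kg, 0 kg left
truck 5: place 34 kg, 8 kg left
truck 3: place 14 kg, 5 kg left
Final trucks: [143] [140] [131,14] [119] [108,34] [100,50] [91,58] [90,53] [83,64] [76,73] [63].

11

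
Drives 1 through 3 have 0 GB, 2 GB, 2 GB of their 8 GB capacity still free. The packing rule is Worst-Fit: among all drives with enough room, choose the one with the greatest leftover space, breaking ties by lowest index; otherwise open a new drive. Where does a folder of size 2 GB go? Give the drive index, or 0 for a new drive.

Drives with room: drive 2 (2 GB), drive 3 (2 GB).
Most room is drive 2 with 2 GB free.

2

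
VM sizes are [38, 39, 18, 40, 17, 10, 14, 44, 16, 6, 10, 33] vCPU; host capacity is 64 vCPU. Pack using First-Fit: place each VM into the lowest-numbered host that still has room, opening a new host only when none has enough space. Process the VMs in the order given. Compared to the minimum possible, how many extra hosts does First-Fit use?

0

First-Fit: [38,18,6] [39,17] [40,10,14] [44,16] [10,33] → 5 hosts.
Total size 285 vCPU; any packing needs at least ⌈285/64⌉ = 5 hosts.
So 5 is already optimal.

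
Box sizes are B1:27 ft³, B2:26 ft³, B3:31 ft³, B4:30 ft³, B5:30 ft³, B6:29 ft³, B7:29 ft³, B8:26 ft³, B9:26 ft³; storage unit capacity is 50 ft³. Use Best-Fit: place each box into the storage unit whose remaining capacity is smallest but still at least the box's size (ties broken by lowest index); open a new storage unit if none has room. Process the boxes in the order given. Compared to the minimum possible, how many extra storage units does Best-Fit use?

0

Best-Fit: [27] [26] [31] [30] [30] [29] [29] [26] [26] → 9 storage units.
9 boxes exceed 25 ft³ (half the capacity), and no two of those can share a storage unit, so at least 9 storage units are needed.
So 9 is already optimal.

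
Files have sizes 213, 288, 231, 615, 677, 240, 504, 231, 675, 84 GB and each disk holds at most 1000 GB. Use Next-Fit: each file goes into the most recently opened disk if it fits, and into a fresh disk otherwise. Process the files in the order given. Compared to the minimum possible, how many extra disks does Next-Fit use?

Next-Fit: [213,288,231] [615] [677,240] [504,231] [675,84] → 5 disks.
Total size 3758 GB; any packing needs at least ⌈3758/1000⌉ = 4 disks.
An optimal packing achieves that bound: [677,288] [675,240,84] [615,231] [504,231,213] → 4 disks.
Excess: 5 − 4 = 1.

1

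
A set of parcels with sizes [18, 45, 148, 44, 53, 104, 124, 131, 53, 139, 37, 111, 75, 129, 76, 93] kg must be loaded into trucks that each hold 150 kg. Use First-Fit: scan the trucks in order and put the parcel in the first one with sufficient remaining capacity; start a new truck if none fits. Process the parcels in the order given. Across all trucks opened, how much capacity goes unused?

420

truck 1: place 18 kg, 132 kg left
truck 1: place 45 kg, 87 kg left
truck 2: place 148 kg, 2 kg left
truck 1: place 44 kg, 43 kg left
truck 3: place 53 kg, 97 kg left
truck 4: place 104 kg, 46 kg left
truck 5: place 124 kg, 26 kg left
truck 6: place 131 kg, 19 kg left
truck 3: place 53 kg, 44 kg left
truck 7: place 139 kg, 11 kg left
truck 1: place 37 kg, 6 kg left
truck 8: place 111 kg, 39 kg left
truck 9: place 75 kg, 75 kg left
truck 10: place 129 kg, 21 kg left
truck 11: place 76 kg, 74 kg left
truck 12: place 93 kg, 57 kg left
12 trucks × 150 kg = 1800 kg; used 1380 kg; unused 420 kg.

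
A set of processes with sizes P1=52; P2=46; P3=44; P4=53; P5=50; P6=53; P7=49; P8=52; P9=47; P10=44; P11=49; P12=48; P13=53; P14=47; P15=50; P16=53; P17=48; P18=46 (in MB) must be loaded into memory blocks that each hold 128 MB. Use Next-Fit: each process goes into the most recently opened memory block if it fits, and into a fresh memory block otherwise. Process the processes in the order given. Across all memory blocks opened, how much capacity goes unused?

Put P1 (52 MB) in memory block 1; 76 MB remain.
Put P2 (46 MB) in memory block 1; 30 MB remain.
Put P3 (44 MB) in memory block 2; 84 MB remain.
Put P4 (53 MB) in memory block 2; 31 MB remain.
Put P5 (50 MB) in memory block 3; 78 MB remain.
Put P6 (53 MB) in memory block 3; 25 MB remain.
Put P7 (49 MB) in memory block 4; 79 MB remain.
Put P8 (52 MB) in memory block 4; 27 MB remain.
Put P9 (47 MB) in memory block 5; 81 MB remain.
Put P10 (44 MB) in memory block 5; 37 MB remain.
Put P11 (49 MB) in memory block 6; 79 MB remain.
Put P12 (48 MB) in memory block 6; 31 MB remain.
Put P13 (53 MB) in memory block 7; 75 MB remain.
Put P14 (47 MB) in memory block 7; 28 MB remain.
Put P15 (50 MB) in memory block 8; 78 MB remain.
Put P16 (53 MB) in memory block 8; 25 MB remain.
Put P17 (48 MB) in memory block 9; 80 MB remain.
Put P18 (46 MB) in memory block 9; 34 MB remain.
9 memory blocks × 128 MB = 1152 MB; used 884 MB; unused 268 MB.

268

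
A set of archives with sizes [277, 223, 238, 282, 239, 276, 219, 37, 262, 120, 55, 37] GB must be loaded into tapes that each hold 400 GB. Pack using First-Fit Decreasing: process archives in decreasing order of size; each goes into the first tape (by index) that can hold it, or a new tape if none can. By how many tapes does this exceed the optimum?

First-Fit Decreasing: [282,55,37] [277,120] [276,37] [262] [239] [238] [223] [219] → 8 tapes.
8 archives exceed 200 GB (half the capacity), and no two of those can share a tape, so at least 8 tapes are needed.
So 8 is already optimal.

0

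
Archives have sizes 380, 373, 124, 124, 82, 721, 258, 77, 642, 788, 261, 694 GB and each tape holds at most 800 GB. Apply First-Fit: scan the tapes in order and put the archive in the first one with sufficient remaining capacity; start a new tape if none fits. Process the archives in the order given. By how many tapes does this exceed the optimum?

First-Fit: [380,373] [124,124,82,258,77] [721] [642] [788] [261] [694] → 7 tapes.
Total size 4524 GB; any packing needs at least ⌈4524/800⌉ = 6 tapes.
An optimal packing achieves that bound: [788] [721,77] [694,82] [642,124] [380,373] [261,258,124] → 6 tapes.
Excess: 7 − 6 = 1.

1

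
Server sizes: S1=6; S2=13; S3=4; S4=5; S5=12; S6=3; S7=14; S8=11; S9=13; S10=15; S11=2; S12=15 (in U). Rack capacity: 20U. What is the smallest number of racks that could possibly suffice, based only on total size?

Total size = 6 + 13 + 4 + 5 + 12 + 3 + 14 + 11 + 13 + 15 + 2 + 15 = 113U.
⌈113 / 20⌉ = 6.

6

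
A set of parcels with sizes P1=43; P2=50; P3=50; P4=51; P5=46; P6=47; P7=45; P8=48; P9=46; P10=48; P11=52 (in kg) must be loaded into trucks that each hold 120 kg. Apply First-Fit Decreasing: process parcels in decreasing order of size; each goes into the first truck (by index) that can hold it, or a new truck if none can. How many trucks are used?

6 trucks

Sorted descending: 52, 51, 50, 50, 48, 48, 47, 46, 46, 45, 43.
Put 52 kg in truck 1; 68 kg remain.
Put 51 kg in truck 1; 17 kg remain.
Put 50 kg in truck 2; 70 kg remain.
Put 50 kg in truck 2; 20 kg remain.
Put 48 kg in truck 3; 72 kg remain.
Put 48 kg in truck 3; 24 kg remain.
Put 47 kg in truck 4; 73 kg remain.
Put 46 kg in truck 4; 27 kg remain.
Put 46 kg in truck 5; 74 kg remain.
Put 45 kg in truck 5; 29 kg remain.
Put 43 kg in truck 6; 77 kg remain.
Final trucks: [52,51] [50,50] [48,48] [47,46] [46,45] [43].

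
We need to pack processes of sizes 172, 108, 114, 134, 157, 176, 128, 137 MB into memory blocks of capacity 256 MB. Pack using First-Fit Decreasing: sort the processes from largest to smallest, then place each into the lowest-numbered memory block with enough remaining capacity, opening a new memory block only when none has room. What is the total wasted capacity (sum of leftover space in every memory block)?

Sorted descending: 176, 172, 157, 137, 134, 128, 114, 108.
176 MB → memory block 1 (remaining 80 MB)
172 MB → memory block 2 (remaining 84 MB)
157 MB → memory block 3 (remaining 99 MB)
137 MB → memory block 4 (remaining 119 MB)
134 MB → memory block 5 (remaining 122 MB)
128 MB → memory block 6 (remaining 128 MB)
114 MB → memory block 4 (remaining 5 MB)
108 MB → memory block 5 (remaining 14 MB)
6 memory blocks × 256 MB = 1536 MB; used 1126 MB; unused 410 MB.

410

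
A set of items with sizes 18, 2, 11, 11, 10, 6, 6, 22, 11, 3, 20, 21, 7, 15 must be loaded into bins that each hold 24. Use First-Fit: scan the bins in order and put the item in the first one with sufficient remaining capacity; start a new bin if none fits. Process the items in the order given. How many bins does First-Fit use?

8 bins

18 → bin 1 (remaining 6)
2 → bin 1 (remaining 4)
11 → bin 2 (remaining 13)
11 → bin 2 (remaining 2)
10 → bin 3 (remaining 14)
6 → bin 3 (remaining 8)
6 → bin 3 (remaining 2)
22 → bin 4 (remaining 2)
11 → bin 5 (remaining 13)
3 → bin 1 (remaining 1)
20 → bin 6 (remaining 4)
21 → bin 7 (remaining 3)
7 → bin 5 (remaining 6)
15 → bin 8 (remaining 9)
Final bins: [18,2,3] [11,11] [10,6,6] [22] [11,7] [20] [21] [15].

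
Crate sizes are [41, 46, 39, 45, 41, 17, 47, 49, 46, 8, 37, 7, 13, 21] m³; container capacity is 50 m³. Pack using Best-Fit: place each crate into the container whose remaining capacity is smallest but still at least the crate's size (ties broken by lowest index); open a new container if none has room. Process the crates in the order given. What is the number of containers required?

41 m³ → container 1 (remaining 9 m³)
46 m³ → container 2 (remaining 4 m³)
39 m³ → container 3 (remaining 11 m³)
45 m³ → container 4 (remaining 5 m³)
41 m³ → container 5 (remaining 9 m³)
17 m³ → container 6 (remaining 33 m³)
47 m³ → container 7 (remaining 3 m³)
49 m³ → container 8 (remaining 1 m³)
46 m³ → container 9 (remaining 4 m³)
8 m³ → container 1 (remaining 1 m³)
37 m³ → container 10 (remaining 13 m³)
7 m³ → container 5 (remaining 2 m³)
13 m³ → container 10 (remaining 0 m³)
21 m³ → container 6 (remaining 12 m³)
Final containers: [41,8] [46] [39] [45] [41,7] [17,21] [47] [49] [46] [37,13].

10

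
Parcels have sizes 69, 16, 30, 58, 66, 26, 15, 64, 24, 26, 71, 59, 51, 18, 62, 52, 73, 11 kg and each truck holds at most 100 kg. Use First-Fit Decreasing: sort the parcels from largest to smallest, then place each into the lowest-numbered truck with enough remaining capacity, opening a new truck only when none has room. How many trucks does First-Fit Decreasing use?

Sorted descending: 73, 71, 69, 66, 64, 62, 59, 58, 52, 51, 30, 26, 26, 24, 18, 16, 15, 11.
truck 1: place 73 kg, 27 kg left
truck 2: place 71 kg, 29 kg left
truck 3: place 69 kg, 31 kg left
truck 4: place 66 kg, 34 kg left
truck 5: place 64 kg, 36 kg left
truck 6: place 62 kg, 38 kg left
truck 7: place 59 kg, 41 kg left
truck 8: place 58 kg, 42 kg left
truck 9: place 52 kg, 48 kg left
truck 10: place 51 kg, 49 kg left
truck 3: place 30 kg, 1 kg left
truck 1: place 26 kg, 1 kg left
truck 2: place 26 kg, 3 kg left
truck 4: place 24 kg, 10 kg left
truck 5: place 18 kg, 18 kg left
truck 5: place 16 kg, 2 kg left
truck 6: place 15 kg, 23 kg left
truck 6: place 11 kg, 12 kg left

10 trucks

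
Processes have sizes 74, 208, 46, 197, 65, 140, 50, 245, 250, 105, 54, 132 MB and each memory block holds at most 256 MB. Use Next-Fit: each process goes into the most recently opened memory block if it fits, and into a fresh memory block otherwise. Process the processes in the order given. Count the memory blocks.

8

Put 74 MB in memory block 1; 182 MB remain.
Put 208 MB in memory block 2; 48 MB remain.
Put 46 MB in memory block 2; 2 MB remain.
Put 197 MB in memory block 3; 59 MB remain.
Put 65 MB in memory block 4; 191 MB remain.
Put 140 MB in memory block 4; 51 MB remain.
Put 50 MB in memory block 4; 1 MB remain.
Put 245 MB in memory block 5; 11 MB remain.
Put 250 MB in memory block 6; 6 MB remain.
Put 105 MB in memory block 7; 151 MB remain.
Put 54 MB in memory block 7; 97 MB remain.
Put 132 MB in memory block 8; 124 MB remain.
Final memory blocks: [74] [208,46] [197] [65,140,50] [245] [250] [105,54] [132].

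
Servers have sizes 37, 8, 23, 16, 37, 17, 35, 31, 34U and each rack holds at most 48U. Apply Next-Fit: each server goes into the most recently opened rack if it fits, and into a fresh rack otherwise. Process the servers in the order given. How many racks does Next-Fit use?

37U → rack 1 (remaining 11U)
8U → rack 1 (remaining 3U)
23U → rack 2 (remaining 25U)
16U → rack 2 (remaining 9U)
37U → rack 3 (remaining 11U)
17U → rack 4 (remaining 31U)
35U → rack 5 (remaining 13U)
31U → rack 6 (remaining 17U)
34U → rack 7 (remaining 14U)
Final racks: [37,8] [23,16] [37] [17] [35] [31] [34].

7 racks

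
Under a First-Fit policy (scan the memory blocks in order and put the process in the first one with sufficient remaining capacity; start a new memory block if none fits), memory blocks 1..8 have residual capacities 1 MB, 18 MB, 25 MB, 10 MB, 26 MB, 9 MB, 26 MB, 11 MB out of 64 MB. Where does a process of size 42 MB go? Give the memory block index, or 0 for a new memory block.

No memory block has ≥ 42 MB free, so a new memory block is opened.

0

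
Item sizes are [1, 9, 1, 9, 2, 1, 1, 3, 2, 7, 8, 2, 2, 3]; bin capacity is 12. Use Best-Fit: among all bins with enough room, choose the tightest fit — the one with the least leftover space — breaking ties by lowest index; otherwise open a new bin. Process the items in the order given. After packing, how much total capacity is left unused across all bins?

9

Put 1 in bin 1; 11 remain.
Put 9 in bin 1; 2 remain.
Put 1 in bin 1; 1 remain.
Put 9 in bin 2; 3 remain.
Put 2 in bin 2; 1 remain.
Put 1 in bin 1; 0 remain.
Put 1 in bin 2; 0 remain.
Put 3 in bin 3; 9 remain.
Put 2 in bin 3; 7 remain.
Put 7 in bin 3; 0 remain.
Put 8 in bin 4; 4 remain.
Put 2 in bin 4; 2 remain.
Put 2 in bin 4; 0 remain.
Put 3 in bin 5; 9 remain.
5 bins × 12 = 60; used 51; unused 9.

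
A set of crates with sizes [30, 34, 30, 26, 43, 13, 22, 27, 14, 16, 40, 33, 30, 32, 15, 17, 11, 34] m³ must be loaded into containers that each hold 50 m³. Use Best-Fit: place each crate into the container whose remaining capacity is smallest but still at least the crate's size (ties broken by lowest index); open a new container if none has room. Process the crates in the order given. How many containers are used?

30 m³ → container 1 (remaining 20 m³)
34 m³ → container 2 (remaining 16 m³)
30 m³ → container 3 (remaining 20 m³)
26 m³ → container 4 (remaining 24 m³)
43 m³ → container 5 (remaining 7 m³)
13 m³ → container 2 (remaining 3 m³)
22 m³ → container 4 (remaining 2 m³)
27 m³ → container 6 (remaining 23 m³)
14 m³ → container 1 (remaining 6 m³)
16 m³ → container 3 (remaining 4 m³)
40 m³ → container 7 (remaining 10 m³)
33 m³ → container 8 (remaining 17 m³)
30 m³ → container 9 (remaining 20 m³)
32 m³ → container 10 (remaining 18 m³)
15 m³ → container 8 (remaining 2 m³)
17 m³ → container 10 (remaining 1 m³)
11 m³ → container 9 (remaining 9 m³)
34 m³ → container 11 (remaining 16 m³)

11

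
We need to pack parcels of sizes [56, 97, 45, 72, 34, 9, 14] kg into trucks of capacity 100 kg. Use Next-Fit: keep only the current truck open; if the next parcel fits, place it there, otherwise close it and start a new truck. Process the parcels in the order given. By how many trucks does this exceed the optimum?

1

Next-Fit: [56] [97] [45] [72] [34,9,14] → 5 trucks.
Total size 327 kg; any packing needs at least ⌈327/100⌉ = 4 trucks.
An optimal packing achieves that bound: [97] [72,14,9] [56,34] [45] → 4 trucks.
Excess: 5 − 4 = 1.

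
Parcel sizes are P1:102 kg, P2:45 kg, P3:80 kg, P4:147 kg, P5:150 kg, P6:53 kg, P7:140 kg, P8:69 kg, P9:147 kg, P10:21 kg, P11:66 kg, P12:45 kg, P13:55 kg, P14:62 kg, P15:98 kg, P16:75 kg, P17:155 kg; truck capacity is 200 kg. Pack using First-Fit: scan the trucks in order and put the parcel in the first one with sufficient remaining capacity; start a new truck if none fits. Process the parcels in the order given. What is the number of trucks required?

9 trucks

truck 1: place P1 (102 kg), 98 kg left
truck 1: place P2 (45 kg), 53 kg left
truck 2: place P3 (80 kg), 120 kg left
truck 3: place P4 (147 kg), 53 kg left
truck 4: place P5 (150 kg), 50 kg left
truck 1: place P6 (53 kg), 0 kg left
truck 5: place P7 (140 kg), 60 kg left
truck 2: place P8 (69 kg), 51 kg left
truck 6: place P9 (147 kg), 53 kg left
truck 2: place P10 (21 kg), 30 kg left
truck 7: place P11 (66 kg), 134 kg left
truck 3: place P12 (45 kg), 8 kg left
truck 5: place P13 (55 kg), 5 kg left
truck 7: place P14 (62 kg), 72 kg left
truck 8: place P15 (98 kg), 102 kg left
truck 8: place P16 (75 kg), 27 kg left
truck 9: place P17 (155 kg), 45 kg left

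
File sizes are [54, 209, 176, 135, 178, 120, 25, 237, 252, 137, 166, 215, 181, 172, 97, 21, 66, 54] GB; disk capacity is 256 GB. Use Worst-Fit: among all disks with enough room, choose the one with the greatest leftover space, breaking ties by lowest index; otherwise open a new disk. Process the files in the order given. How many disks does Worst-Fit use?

11 disks

54 GB → disk 1 (remaining 202 GB)
209 GB → disk 2 (remaining 47 GB)
176 GB → disk 1 (remaining 26 GB)
135 GB → disk 3 (remaining 121 GB)
178 GB → disk 4 (remaining 78 GB)
120 GB → disk 3 (remaining 1 GB)
25 GB → disk 4 (remaining 53 GB)
237 GB → disk 5 (remaining 19 GB)
252 GB → disk 6 (remaining 4 GB)
137 GB → disk 7 (remaining 119 GB)
166 GB → disk 8 (remaining 90 GB)
215 GB → disk 9 (remaining 41 GB)
181 GB → disk 10 (remaining 75 GB)
172 GB → disk 11 (remaining 84 GB)
97 GB → disk 7 (remaining 22 GB)
21 GB → disk 8 (remaining 69 GB)
66 GB → disk 11 (remaining 18 GB)
54 GB → disk 10 (remaining 21 GB)
Final disks: [54,176] [209] [135,120] [178,25] [237] [252] [137,97] [166,21] [215] [181,54] [172,66].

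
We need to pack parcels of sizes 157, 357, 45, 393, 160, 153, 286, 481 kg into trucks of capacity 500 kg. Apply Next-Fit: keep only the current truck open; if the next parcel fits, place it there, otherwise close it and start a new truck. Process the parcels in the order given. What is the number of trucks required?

157 kg → truck 1 (remaining 343 kg)
357 kg → truck 2 (remaining 143 kg)
45 kg → truck 2 (remaining 98 kg)
393 kg → truck 3 (remaining 107 kg)
160 kg → truck 4 (remaining 340 kg)
153 kg → truck 4 (remaining 187 kg)
286 kg → truck 5 (remaining 214 kg)
481 kg → truck 6 (remaining 19 kg)
Final trucks: [157] [357,45] [393] [160,153] [286] [481].

6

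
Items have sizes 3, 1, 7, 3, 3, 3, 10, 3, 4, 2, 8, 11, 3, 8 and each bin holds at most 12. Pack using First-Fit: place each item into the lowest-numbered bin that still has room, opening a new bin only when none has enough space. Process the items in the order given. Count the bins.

3 → bin 1 (remaining 9)
1 → bin 1 (remaining 8)
7 → bin 1 (remaining 1)
3 → bin 2 (remaining 9)
3 → bin 2 (remaining 6)
3 → bin 2 (remaining 3)
10 → bin 3 (remaining 2)
3 → bin 2 (remaining 0)
4 → bin 4 (remaining 8)
2 → bin 3 (remaining 0)
8 → bin 4 (remaining 0)
11 → bin 5 (remaining 1)
3 → bin 6 (remaining 9)
8 → bin 6 (remaining 1)

6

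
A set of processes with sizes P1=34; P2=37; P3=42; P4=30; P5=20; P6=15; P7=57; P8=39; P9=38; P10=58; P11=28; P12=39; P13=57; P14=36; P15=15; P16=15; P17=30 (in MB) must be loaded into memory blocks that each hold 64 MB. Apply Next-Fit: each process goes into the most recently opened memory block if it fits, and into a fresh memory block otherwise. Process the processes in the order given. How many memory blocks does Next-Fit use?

14 memory blocks

Put P1 (34 MB) in memory block 1; 30 MB remain.
Put P2 (37 MB) in memory block 2; 27 MB remain.
Put P3 (42 MB) in memory block 3; 22 MB remain.
Put P4 (30 MB) in memory block 4; 34 MB remain.
Put P5 (20 MB) in memory block 4; 14 MB remain.
Put P6 (15 MB) in memory block 5; 49 MB remain.
Put P7 (57 MB) in memory block 6; 7 MB remain.
Put P8 (39 MB) in memory block 7; 25 MB remain.
Put P9 (38 MB) in memory block 8; 26 MB remain.
Put P10 (58 MB) in memory block 9; 6 MB remain.
Put P11 (28 MB) in memory block 10; 36 MB remain.
Put P12 (39 MB) in memory block 11; 25 MB remain.
Put P13 (57 MB) in memory block 12; 7 MB remain.
Put P14 (36 MB) in memory block 13; 28 MB remain.
Put P15 (15 MB) in memory block 13; 13 MB remain.
Put P16 (15 MB) in memory block 14; 49 MB remain.
Put P17 (30 MB) in memory block 14; 19 MB remain.
Final memory blocks: [34] [37] [42] [30,20] [15] [57] [39] [38] [58] [28] [39] [57] [36,15] [15,30].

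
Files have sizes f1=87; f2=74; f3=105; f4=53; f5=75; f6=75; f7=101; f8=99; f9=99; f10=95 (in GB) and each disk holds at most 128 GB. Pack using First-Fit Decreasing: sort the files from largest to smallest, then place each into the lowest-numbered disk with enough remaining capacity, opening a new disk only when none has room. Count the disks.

9

Sorted descending: 105, 101, 99, 99, 95, 87, 75, 75, 74, 53.
105 GB → disk 1 (remaining 23 GB)
101 GB → disk 2 (remaining 27 GB)
99 GB → disk 3 (remaining 29 GB)
99 GB → disk 4 (remaining 29 GB)
95 GB → disk 5 (remaining 33 GB)
87 GB → disk 6 (remaining 41 GB)
75 GB → disk 7 (remaining 53 GB)
75 GB → disk 8 (remaining 53 GB)
74 GB → disk 9 (remaining 54 GB)
53 GB → disk 7 (remaining 0 GB)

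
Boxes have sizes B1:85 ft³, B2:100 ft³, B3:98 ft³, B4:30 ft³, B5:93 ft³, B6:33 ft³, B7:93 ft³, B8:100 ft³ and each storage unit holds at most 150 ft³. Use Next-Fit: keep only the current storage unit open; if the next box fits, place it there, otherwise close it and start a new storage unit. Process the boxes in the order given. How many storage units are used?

storage unit 1: place B1 (85 ft³), 65 ft³ left
storage unit 2: place B2 (100 ft³), 50 ft³ left
storage unit 3: place B3 (98 ft³), 52 ft³ left
storage unit 3: place B4 (30 ft³), 22 ft³ left
storage unit 4: place B5 (93 ft³), 57 ft³ left
storage unit 4: place B6 (33 ft³), 24 ft³ left
storage unit 5: place B7 (93 ft³), 57 ft³ left
storage unit 6: place B8 (100 ft³), 50 ft³ left
Final storage units: [85] [100] [98,30] [93,33] [93] [100].

6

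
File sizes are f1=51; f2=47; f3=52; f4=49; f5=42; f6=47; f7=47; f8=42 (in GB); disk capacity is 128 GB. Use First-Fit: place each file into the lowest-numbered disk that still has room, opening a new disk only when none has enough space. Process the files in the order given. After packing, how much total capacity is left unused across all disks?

f1 (51 GB) → disk 1 (remaining 77 GB)
f2 (47 GB) → disk 1 (remaining 30 GB)
f3 (52 GB) → disk 2 (remaining 76 GB)
f4 (49 GB) → disk 2 (remaining 27 GB)
f5 (42 GB) → disk 3 (remaining 86 GB)
f6 (47 GB) → disk 3 (remaining 39 GB)
f7 (47 GB) → disk 4 (remaining 81 GB)
f8 (42 GB) → disk 4 (remaining 39 GB)
4 disks × 128 GB = 512 GB; used 377 GB; unused 135 GB.

135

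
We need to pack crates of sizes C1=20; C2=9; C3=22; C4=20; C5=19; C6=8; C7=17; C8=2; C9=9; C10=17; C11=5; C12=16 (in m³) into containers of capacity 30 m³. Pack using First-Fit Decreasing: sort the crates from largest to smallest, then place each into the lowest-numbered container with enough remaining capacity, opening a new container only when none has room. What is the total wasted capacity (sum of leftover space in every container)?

46

Sorted descending: 22, 20, 20, 19, 17, 17, 16, 9, 9, 8, 5, 2.
Put 22 m³ in container 1; 8 m³ remain.
Put 20 m³ in container 2; 10 m³ remain.
Put 20 m³ in container 3; 10 m³ remain.
Put 19 m³ in container 4; 11 m³ remain.
Put 17 m³ in container 5; 13 m³ remain.
Put 17 m³ in container 6; 13 m³ remain.
Put 16 m³ in container 7; 14 m³ remain.
Put 9 m³ in container 2; 1 m³ remain.
Put 9 m³ in container 3; 1 m³ remain.
Put 8 m³ in container 1; 0 m³ remain.
Put 5 m³ in container 4; 6 m³ remain.
Put 2 m³ in container 4; 4 m³ remain.
7 containers × 30 m³ = 210 m³; used 164 m³; unused 46 m³.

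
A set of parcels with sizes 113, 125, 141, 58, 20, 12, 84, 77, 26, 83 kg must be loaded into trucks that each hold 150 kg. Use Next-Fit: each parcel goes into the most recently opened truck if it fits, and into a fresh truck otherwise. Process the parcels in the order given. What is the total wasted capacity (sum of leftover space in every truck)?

311

Put 113 kg in truck 1; 37 kg remain.
Put 125 kg in truck 2; 25 kg remain.
Put 141 kg in truck 3; 9 kg remain.
Put 58 kg in truck 4; 92 kg remain.
Put 20 kg in truck 4; 72 kg remain.
Put 12 kg in truck 4; 60 kg remain.
Put 84 kg in truck 5; 66 kg remain.
Put 77 kg in truck 6; 73 kg remain.
Put 26 kg in truck 6; 47 kg remain.
Put 83 kg in truck 7; 67 kg remain.
7 trucks × 150 kg = 1050 kg; used 739 kg; unused 311 kg.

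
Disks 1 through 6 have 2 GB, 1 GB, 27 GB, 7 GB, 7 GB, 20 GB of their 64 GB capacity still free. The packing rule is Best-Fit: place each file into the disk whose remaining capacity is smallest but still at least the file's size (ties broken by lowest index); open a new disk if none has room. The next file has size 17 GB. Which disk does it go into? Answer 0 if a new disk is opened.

Disks with room: disk 3 (27 GB), disk 6 (20 GB).
Tightest fit is disk 6 with 20 GB free.

6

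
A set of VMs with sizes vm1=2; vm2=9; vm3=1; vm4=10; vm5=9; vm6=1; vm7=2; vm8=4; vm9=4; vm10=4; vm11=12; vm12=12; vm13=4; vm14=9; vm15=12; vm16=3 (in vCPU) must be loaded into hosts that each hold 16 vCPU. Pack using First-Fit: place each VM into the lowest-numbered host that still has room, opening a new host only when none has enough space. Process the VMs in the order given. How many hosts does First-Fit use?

host 1: place vm1 (2 vCPU), 14 vCPU left
host 1: place vm2 (9 vCPU), 5 vCPU left
host 1: place vm3 (1 vCPU), 4 vCPU left
host 2: place vm4 (10 vCPU), 6 vCPU left
host 3: place vm5 (9 vCPU), 7 vCPU left
host 1: place vm6 (1 vCPU), 3 vCPU left
host 1: place vm7 (2 vCPU), 1 vCPU left
host 2: place vm8 (4 vCPU), 2 vCPU left
host 3: place vm9 (4 vCPU), 3 vCPU left
host 4: place vm10 (4 vCPU), 12 vCPU left
host 4: place vm11 (12 vCPU), 0 vCPU left
host 5: place vm12 (12 vCPU), 4 vCPU left
host 5: place vm13 (4 vCPU), 0 vCPU left
host 6: place vm14 (9 vCPU), 7 vCPU left
host 7: place vm15 (12 vCPU), 4 vCPU left
host 3: place vm16 (3 vCPU), 0 vCPU left
Final hosts: [2,9,1,1,2] [10,4] [9,4,3] [4,12] [12,4] [9] [12].

7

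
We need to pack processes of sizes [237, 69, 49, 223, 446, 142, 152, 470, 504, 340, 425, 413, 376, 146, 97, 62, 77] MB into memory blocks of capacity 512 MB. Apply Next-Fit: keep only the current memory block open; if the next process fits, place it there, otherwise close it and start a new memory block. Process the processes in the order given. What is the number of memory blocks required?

11 memory blocks

memory block 1: place 237 MB, 275 MB left
memory block 1: place 69 MB, 206 MB left
memory block 1: place 49 MB, 157 MB left
memory block 2: place 223 MB, 289 MB left
memory block 3: place 446 MB, 66 MB left
memory block 4: place 142 MB, 370 MB left
memory block 4: place 152 MB, 218 MB left
memory block 5: place 470 MB, 42 MB left
memory block 6: place 504 MB, 8 MB left
memory block 7: place 340 MB, 172 MB left
memory block 8: place 425 MB, 87 MB left
memory block 9: place 413 MB, 99 MB left
memory block 10: place 376 MB, 136 MB left
memory block 11: place 146 MB, 366 MB left
memory block 11: place 97 MB, 269 MB left
memory block 11: place 62 MB, 207 MB left
memory block 11: place 77 MB, 130 MB left
Final memory blocks: [237,69,49] [223] [446] [142,152] [470] [504] [340] [425] [413] [376] [146,97,62,77].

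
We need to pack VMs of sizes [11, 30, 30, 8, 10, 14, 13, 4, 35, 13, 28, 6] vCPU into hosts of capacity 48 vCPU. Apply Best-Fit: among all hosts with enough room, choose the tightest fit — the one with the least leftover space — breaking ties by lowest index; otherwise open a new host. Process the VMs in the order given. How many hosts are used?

5

Put 11 vCPU in host 1; 37 vCPU remain.
Put 30 vCPU in host 1; 7 vCPU remain.
Put 30 vCPU in host 2; 18 vCPU remain.
Put 8 vCPU in host 2; 10 vCPU remain.
Put 10 vCPU in host 2; 0 vCPU remain.
Put 14 vCPU in host 3; 34 vCPU remain.
Put 13 vCPU in host 3; 21 vCPU remain.
Put 4 vCPU in host 1; 3 vCPU remain.
Put 35 vCPU in host 4; 13 vCPU remain.
Put 13 vCPU in host 4; 0 vCPU remain.
Put 28 vCPU in host 5; 20 vCPU remain.
Put 6 vCPU in host 5; 14 vCPU remain.
Final hosts: [11,30,4] [30,8,10] [14,13] [35,13] [28,6].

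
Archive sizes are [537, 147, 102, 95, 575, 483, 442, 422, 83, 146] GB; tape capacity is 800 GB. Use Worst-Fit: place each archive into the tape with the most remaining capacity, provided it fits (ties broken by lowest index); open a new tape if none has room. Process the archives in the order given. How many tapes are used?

537 GB → tape 1 (remaining 263 GB)
147 GB → tape 1 (remaining 116 GB)
102 GB → tape 1 (remaining 14 GB)
95 GB → tape 2 (remaining 705 GB)
575 GB → tape 2 (remaining 130 GB)
483 GB → tape 3 (remaining 317 GB)
442 GB → tape 4 (remaining 358 GB)
422 GB → tape 5 (remaining 378 GB)
83 GB → tape 5 (remaining 295 GB)
146 GB → tape 4 (remaining 212 GB)

5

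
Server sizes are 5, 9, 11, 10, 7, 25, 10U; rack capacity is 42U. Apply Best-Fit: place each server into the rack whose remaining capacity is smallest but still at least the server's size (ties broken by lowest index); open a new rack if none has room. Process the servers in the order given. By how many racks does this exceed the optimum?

Best-Fit: [5,9,11,10,7] [25,10] → 2 racks.
Total size 77U; any packing needs at least ⌈77/42⌉ = 2 racks.
So 2 is already optimal.

0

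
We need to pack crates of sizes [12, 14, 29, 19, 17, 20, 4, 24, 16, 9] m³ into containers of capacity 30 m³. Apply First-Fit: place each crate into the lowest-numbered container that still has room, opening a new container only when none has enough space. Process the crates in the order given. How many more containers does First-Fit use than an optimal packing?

First-Fit: [12,14,4] [29] [19,9] [17] [20] [24] [16] → 7 containers.
Total size 164 m³; any packing needs at least ⌈164/30⌉ = 6 containers.
An optimal packing achieves that bound: [29] [24,4] [20,9] [19] [17,12] [16,14] → 6 containers.
Excess: 7 − 6 = 1.

1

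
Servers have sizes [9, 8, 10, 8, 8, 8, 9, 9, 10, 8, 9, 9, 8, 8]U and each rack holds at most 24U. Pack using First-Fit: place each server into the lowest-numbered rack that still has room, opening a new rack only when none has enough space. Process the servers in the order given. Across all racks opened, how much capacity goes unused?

9U → rack 1 (remaining 15U)
8U → rack 1 (remaining 7U)
10U → rack 2 (remaining 14U)
8U → rack 2 (remaining 6U)
8U → rack 3 (remaining 16U)
8U → rack 3 (remaining 8U)
9U → rack 4 (remaining 15U)
9U → rack 4 (remaining 6U)
10U → rack 5 (remaining 14U)
8U → rack 3 (remaining 0U)
9U → rack 5 (remaining 5U)
9U → rack 6 (remaining 15U)
8U → rack 6 (remaining 7U)
8U → rack 7 (remaining 16U)
7 racks × 24U = 168U; used 121U; unused 47U.

47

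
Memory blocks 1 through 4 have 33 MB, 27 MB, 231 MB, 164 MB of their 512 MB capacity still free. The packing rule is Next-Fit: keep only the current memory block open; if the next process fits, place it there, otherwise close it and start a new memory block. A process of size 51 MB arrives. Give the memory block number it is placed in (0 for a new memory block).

Next-Fit only looks at memory block 4, which has 164 MB free.
51 MB fits there.

4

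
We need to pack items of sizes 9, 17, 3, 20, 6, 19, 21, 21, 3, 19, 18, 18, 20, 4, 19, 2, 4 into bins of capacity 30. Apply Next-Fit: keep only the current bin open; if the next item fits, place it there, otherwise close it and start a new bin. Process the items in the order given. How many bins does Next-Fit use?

9 → bin 1 (remaining 21)
17 → bin 1 (remaining 4)
3 → bin 1 (remaining 1)
20 → bin 2 (remaining 10)
6 → bin 2 (remaining 4)
19 → bin 3 (remaining 11)
21 → bin 4 (remaining 9)
21 → bin 5 (remaining 9)
3 → bin 5 (remaining 6)
19 → bin 6 (remaining 11)
18 → bin 7 (remaining 12)
18 → bin 8 (remaining 12)
20 → bin 9 (remaining 10)
4 → bin 9 (remaining 6)
19 → bin 10 (remaining 11)
2 → bin 10 (remaining 9)
4 → bin 10 (remaining 5)
Final bins: [9,17,3] [20,6] [19] [21] [21,3] [19] [18] [18] [20,4] [19,2,4].

10 bins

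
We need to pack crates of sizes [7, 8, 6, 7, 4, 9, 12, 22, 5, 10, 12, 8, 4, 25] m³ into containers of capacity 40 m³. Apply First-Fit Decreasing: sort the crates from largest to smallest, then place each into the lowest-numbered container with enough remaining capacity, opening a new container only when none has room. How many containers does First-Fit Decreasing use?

Sorted descending: 25, 22, 12, 12, 10, 9, 8, 8, 7, 7, 6, 5, 4, 4.
25 m³ → container 1 (remaining 15 m³)
22 m³ → container 2 (remaining 18 m³)
12 m³ → container 1 (remaining 3 m³)
12 m³ → container 2 (remaining 6 m³)
10 m³ → container 3 (remaining 30 m³)
9 m³ → container 3 (remaining 21 m³)
8 m³ → container 3 (remaining 13 m³)
8 m³ → container 3 (remaining 5 m³)
7 m³ → container 4 (remaining 33 m³)
7 m³ → container 4 (remaining 26 m³)
6 m³ → container 2 (remaining 0 m³)
5 m³ → container 3 (remaining 0 m³)
4 m³ → container 4 (remaining 22 m³)
4 m³ → container 4 (remaining 18 m³)
Final containers: [25,12] [22,12,6] [10,9,8,8,5] [7,7,4,4].

4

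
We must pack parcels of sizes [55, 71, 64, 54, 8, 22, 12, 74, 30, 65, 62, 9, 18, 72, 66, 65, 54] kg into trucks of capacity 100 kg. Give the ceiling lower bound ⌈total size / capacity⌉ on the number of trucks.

Total size = 55 + 71 + 64 + 54 + 8 + 22 + 12 + 74 + 30 + 65 + 62 + 9 + 18 + 72 + 66 + 65 + 54 = 801 kg.
⌈801 / 100⌉ = 9.

9 trucks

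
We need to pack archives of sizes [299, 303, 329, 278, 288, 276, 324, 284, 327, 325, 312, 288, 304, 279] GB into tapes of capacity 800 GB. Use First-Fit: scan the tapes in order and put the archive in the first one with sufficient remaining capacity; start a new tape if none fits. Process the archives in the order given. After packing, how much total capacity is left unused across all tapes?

1384

tape 1: place 299 GB, 501 GB left
tape 1: place 303 GB, 198 GB left
tape 2: place 329 GB, 471 GB left
tape 2: place 278 GB, 193 GB left
tape 3: place 288 GB, 512 GB left
tape 3: place 276 GB, 236 GB left
tape 4: place 324 GB, 476 GB left
tape 4: place 284 GB, 192 GB left
tape 5: place 327 GB, 473 GB left
tape 5: place 325 GB, 148 GB left
tape 6: place 312 GB, 488 GB left
tape 6: place 288 GB, 200 GB left
tape 7: place 304 GB, 496 GB left
tape 7: place 279 GB, 217 GB left
7 tapes × 800 GB = 5600 GB; used 4216 GB; unused 1384 GB.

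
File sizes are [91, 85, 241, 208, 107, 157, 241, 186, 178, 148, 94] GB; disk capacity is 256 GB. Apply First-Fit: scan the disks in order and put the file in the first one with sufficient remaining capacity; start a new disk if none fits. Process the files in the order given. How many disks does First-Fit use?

91 GB → disk 1 (remaining 165 GB)
85 GB → disk 1 (remaining 80 GB)
241 GB → disk 2 (remaining 15 GB)
208 GB → disk 3 (remaining 48 GB)
107 GB → disk 4 (remaining 149 GB)
157 GB → disk 5 (remaining 99 GB)
241 GB → disk 6 (remaining 15 GB)
186 GB → disk 7 (remaining 70 GB)
178 GB → disk 8 (remaining 78 GB)
148 GB → disk 4 (remaining 1 GB)
94 GB → disk 5 (remaining 5 GB)
Final disks: [91,85] [241] [208] [107,148] [157,94] [241] [186] [178].

8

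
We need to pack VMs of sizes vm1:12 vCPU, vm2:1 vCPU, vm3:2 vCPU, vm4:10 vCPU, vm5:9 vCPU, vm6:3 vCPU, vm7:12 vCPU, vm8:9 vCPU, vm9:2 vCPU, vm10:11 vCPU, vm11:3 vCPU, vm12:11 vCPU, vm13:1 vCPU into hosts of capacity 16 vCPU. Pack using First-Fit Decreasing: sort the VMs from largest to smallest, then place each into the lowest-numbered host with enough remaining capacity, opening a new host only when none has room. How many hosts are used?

Sorted descending: 12, 12, 11, 11, 10, 9, 9, 3, 3, 2, 2, 1, 1.
host 1: place 12 vCPU, 4 vCPU left
host 2: place 12 vCPU, 4 vCPU left
host 3: place 11 vCPU, 5 vCPU left
host 4: place 11 vCPU, 5 vCPU left
host 5: place 10 vCPU, 6 vCPU left
host 6: place 9 vCPU, 7 vCPU left
host 7: place 9 vCPU, 7 vCPU left
host 1: place 3 vCPU, 1 vCPU left
host 2: place 3 vCPU, 1 vCPU left
host 3: place 2 vCPU, 3 vCPU left
host 3: place 2 vCPU, 1 vCPU left
host 1: place 1 vCPU, 0 vCPU left
host 2: place 1 vCPU, 0 vCPU left

7 hosts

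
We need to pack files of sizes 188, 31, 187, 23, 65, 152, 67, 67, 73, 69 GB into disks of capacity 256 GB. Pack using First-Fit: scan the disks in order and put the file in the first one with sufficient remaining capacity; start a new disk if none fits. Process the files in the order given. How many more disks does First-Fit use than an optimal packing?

First-Fit: [188,31,23] [187,65] [152,67] [67,73,69] → 4 disks.
Total size 922 GB; any packing needs at least ⌈922/256⌉ = 4 disks.
So 4 is already optimal.

0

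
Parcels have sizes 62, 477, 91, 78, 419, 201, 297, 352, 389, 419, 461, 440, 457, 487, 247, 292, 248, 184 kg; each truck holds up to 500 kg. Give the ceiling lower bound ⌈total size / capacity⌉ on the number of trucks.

Total size = 62 + 477 + 91 + 78 + 419 + 201 + 297 + 352 + 389 + 419 + 461 + 440 + 457 + 487 + 247 + 292 + 248 + 184 = 5601 kg.
⌈5601 / 500⌉ = 12.

12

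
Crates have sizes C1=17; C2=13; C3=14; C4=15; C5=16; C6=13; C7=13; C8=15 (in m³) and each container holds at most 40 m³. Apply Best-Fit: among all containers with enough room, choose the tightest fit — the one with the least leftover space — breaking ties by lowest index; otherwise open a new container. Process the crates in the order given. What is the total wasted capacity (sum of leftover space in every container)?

44

C1 (17 m³) → container 1 (remaining 23 m³)
C2 (13 m³) → container 1 (remaining 10 m³)
C3 (14 m³) → container 2 (remaining 26 m³)
C4 (15 m³) → container 2 (remaining 11 m³)
C5 (16 m³) → container 3 (remaining 24 m³)
C6 (13 m³) → container 3 (remaining 11 m³)
C7 (13 m³) → container 4 (remaining 27 m³)
C8 (15 m³) → container 4 (remaining 12 m³)
4 containers × 40 m³ = 160 m³; used 116 m³; unused 44 m³.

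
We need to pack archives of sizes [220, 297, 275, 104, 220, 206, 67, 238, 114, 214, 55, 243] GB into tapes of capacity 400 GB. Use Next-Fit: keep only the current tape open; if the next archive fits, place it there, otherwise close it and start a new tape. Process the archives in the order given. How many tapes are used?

Put 220 GB in tape 1; 180 GB remain.
Put 297 GB in tape 2; 103 GB remain.
Put 275 GB in tape 3; 125 GB remain.
Put 104 GB in tape 3; 21 GB remain.
Put 220 GB in tape 4; 180 GB remain.
Put 206 GB in tape 5; 194 GB remain.
Put 67 GB in tape 5; 127 GB remain.
Put 238 GB in tape 6; 162 GB remain.
Put 114 GB in tape 6; 48 GB remain.
Put 214 GB in tape 7; 186 GB remain.
Put 55 GB in tape 7; 131 GB remain.
Put 243 GB in tape 8; 157 GB remain.
Final tapes: [220] [297] [275,104] [220] [206,67] [238,114] [214,55] [243].

8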